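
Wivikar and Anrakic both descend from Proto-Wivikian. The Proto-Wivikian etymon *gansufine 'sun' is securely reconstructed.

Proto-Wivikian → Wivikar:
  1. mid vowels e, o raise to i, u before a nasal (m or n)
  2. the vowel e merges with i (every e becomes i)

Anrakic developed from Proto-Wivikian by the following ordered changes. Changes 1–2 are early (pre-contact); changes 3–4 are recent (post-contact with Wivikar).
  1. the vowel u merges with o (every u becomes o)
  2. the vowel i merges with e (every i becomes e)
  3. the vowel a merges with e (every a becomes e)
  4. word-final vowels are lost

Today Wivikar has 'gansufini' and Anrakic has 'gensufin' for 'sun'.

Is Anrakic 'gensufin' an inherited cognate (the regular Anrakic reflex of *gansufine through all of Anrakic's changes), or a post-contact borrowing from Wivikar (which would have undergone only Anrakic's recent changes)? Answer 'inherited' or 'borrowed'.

If inherited, *gansufine would pass through all of Anrakic's changes:
Anrakic: start from *gansufine.
  rule 1 (vowel merger): gansufine → gansofine
  rule 2 (vowel merger): gansofine → gansofene
  rule 3 (vowel merger): gansofene → gensofene
  rule 4 (apocope): gensofene → gensofen
  ⇒ Anrakic gensofen
If borrowed from Wivikar 'gansufini' after the early changes, it would undergo only the recent ones:
  rule 3 (vowel merger): gansufini → gensufini
  rule 4 (apocope): gensufini → gensufin
  ⇒ as a loan: gensufin
Anrakic 'gensufin' matches the loan outcome 'gensufin', not the inherited 'gensofen' — it skipped the early Anrakic changes, so it was borrowed from Wivikar.

borrowed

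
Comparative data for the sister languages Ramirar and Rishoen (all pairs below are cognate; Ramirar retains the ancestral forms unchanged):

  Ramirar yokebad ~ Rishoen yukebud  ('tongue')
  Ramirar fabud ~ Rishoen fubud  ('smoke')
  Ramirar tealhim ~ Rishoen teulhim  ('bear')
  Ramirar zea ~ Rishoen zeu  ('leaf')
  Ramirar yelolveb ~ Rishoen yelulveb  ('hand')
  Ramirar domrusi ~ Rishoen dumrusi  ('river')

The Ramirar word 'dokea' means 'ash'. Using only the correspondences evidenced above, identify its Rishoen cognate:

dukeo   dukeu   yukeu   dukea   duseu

dukeu

yokebad ~ yukebud, yelolveb ~ yelulveb — Ramirar o corresponds to Rishoen u after a consonant, before a consonant other than r, m, n, p, b, f, v.
zea ~ zeu — Ramirar a corresponds to Rishoen u word-finally.
Applying these to Ramirar 'dokea':
  dokea → dukea   (o→u after a consonant, before a consonant other than r, m, n, p, b, f, v)
  dukea → dukeu   (a→u word-finally)
So the Rishoen cognate is 'dukeu'.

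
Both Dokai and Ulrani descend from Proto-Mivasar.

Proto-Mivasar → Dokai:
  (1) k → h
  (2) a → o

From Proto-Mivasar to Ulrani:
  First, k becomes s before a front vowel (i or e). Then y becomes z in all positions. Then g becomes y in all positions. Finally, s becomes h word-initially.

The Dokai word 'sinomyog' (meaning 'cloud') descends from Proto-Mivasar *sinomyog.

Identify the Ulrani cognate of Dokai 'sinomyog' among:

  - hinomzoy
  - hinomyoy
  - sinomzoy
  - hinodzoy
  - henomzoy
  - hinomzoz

Ulrani: start from *sinomyog.
  rule 1: no change — sinomyog
  rule 2 (unconditioned shift): sinomyog → sinomzog
  rule 3 (unconditioned shift): sinomzog → sinomzoy
  rule 4 (debuccalisation): sinomzoy → hinomzoy
  ⇒ Ulrani hinomzoy
Among the options, 'hinomzoy' alone shows every Ulrani change applied in order.

hinomzoy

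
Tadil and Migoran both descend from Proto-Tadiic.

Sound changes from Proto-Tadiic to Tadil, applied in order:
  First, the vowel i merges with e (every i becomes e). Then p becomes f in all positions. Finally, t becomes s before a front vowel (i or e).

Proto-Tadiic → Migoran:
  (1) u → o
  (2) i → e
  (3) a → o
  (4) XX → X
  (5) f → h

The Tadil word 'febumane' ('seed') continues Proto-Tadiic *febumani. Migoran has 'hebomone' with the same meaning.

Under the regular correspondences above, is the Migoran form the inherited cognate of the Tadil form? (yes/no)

Derive the expected Migoran reflex of *febumani:
Migoran: start from *febumani.
  rule 1 (vowel merger): febumani → febomani
  rule 2 (vowel merger): febomani → febomane
  rule 3 (vowel merger): febomane → febomone
  rule 4: no change — febomone
  rule 5 (unconditioned shift): febomone → hebomone
  ⇒ Migoran hebomone
Migoran 'hebomone' matches the regular reflex exactly, so the pair is cognate.

yes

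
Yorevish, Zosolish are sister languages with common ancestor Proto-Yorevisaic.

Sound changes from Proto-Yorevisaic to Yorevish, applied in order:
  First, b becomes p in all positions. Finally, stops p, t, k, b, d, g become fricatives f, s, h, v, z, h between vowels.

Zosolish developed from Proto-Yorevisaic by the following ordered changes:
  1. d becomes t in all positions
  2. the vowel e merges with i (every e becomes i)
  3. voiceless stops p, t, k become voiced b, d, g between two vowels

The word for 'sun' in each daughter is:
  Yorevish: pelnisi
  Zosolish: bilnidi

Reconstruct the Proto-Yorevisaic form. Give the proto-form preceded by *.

Position 1: Yorevish has p, Zosolish has b. Taking the neighbouring segments as reconstructed: Yorevish p could go back to *p or *b; Zosolish b can only go back to *b — the one source consistent with every daughter is *b.
Position 2: Yorevish has e, Zosolish has i. Yorevish preserves e here (none of its changes turn any other segment into e), so the proto-segment is *e.
This points to *belniti. Verify forward in each daughter:
Yorevish: *belniti > pelniti > pelnisi  (by unconditioned shift, intervocalic lenition)
Zosolish: start from *belniti.
  rule 1: no change — belniti
  rule 2 (vowel merger): belniti → bilniti
  rule 3 (intervocalic voicing): bilniti → bilnidi
  ⇒ Zosolish bilnidi
Only *belniti yields all of Yorevish pelnisi, Zosolish bilnidi.

*belniti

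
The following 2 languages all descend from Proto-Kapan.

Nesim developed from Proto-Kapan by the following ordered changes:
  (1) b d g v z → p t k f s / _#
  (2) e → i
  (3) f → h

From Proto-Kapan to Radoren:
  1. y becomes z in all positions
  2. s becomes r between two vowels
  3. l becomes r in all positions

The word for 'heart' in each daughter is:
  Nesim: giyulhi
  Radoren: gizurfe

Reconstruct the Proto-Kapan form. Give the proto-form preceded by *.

*giyulfe

Position 5: Nesim has l, Radoren has r. Nesim preserves l here (none of its changes turn any other segment into l), so the proto-segment is *l.
Position 7: Nesim has i, Radoren has e. Radoren preserves e here (none of its changes turn any other segment into e), so the proto-segment is *e.
Verify the candidate proto-form against each daughter:
Nesim: start from *giyulfe.
  rule 1: no change — giyulfe
  rule 2 (vowel merger): giyulfe → giyulfi
  rule 3 (unconditioned shift): giyulfi → giyulhi
  ⇒ Nesim giyulhi
Radoren: *giyulfe > gizulfe > gizurfe  (by unconditioned shift, unconditioned shift)
*giyulfe is the unique common source.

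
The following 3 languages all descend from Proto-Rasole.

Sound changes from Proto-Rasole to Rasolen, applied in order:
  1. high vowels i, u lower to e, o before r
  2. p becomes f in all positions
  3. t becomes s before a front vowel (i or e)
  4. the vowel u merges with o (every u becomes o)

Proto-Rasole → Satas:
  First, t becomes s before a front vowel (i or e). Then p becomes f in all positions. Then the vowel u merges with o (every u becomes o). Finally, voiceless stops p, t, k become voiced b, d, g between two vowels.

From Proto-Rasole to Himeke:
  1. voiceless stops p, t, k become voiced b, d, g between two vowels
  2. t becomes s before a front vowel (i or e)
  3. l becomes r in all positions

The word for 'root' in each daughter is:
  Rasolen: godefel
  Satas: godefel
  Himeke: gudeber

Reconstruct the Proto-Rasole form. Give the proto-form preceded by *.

Position 2: Rasolen has o, Satas has o, Himeke has u. Himeke preserves u here (none of its changes turn any other segment into u), so the proto-segment is *u.
Position 5: Rasolen has f, Satas has f, Himeke has b. Taking the neighbouring segments as reconstructed: Rasolen f could go back to *p or *f; Satas f could go back to *p or *f; Himeke b could go back to *p or *b — the one source consistent with every daughter is *p.
Position 7: Rasolen has l, Satas has l, Himeke has r. Rasolen preserves l here (none of its changes turn any other segment into l), so the proto-segment is *l.
Verify the candidate proto-form against each daughter:
Rasolen: *gudepel
  gudepel (rule 1 does not apply)
  gudepel → gudefel   [unconditioned shift]
  gudefel (rule 3 does not apply)
  gudefel → godefel   [vowel merger]
  giving Rasolen godefel.
Satas: *gudepel > gudefel > godefel  (by unconditioned shift, vowel merger)
Himeke: *gudepel
  gudepel → gudebel   [intervocalic voicing]
  gudebel (rule 2 does not apply)
  gudebel → gudeber   [unconditioned shift]
  giving Himeke gudeber.
Only *gudepel yields all of Rasolen godefel, Satas godefel, Himeke gudeber.

*gudepel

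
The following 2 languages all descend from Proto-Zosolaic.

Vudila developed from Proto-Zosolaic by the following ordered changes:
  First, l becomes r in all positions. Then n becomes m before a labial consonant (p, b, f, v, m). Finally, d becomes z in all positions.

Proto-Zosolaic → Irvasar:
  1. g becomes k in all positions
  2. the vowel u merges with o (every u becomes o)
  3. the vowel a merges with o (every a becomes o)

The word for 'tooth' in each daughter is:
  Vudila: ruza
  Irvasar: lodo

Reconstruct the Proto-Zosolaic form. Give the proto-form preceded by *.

Position 4: Vudila has a, Irvasar has o. Vudila preserves a here (none of its changes turn any other segment into a), so the proto-segment is *a.
Position 3: Vudila has z, Irvasar has d. Irvasar preserves d here (none of its changes turn any other segment into d), so the proto-segment is *d.
Verify the candidate proto-form against each daughter:
Vudila: *luda
  luda → ruda   [unconditioned shift]
  ruda (rule 2 does not apply)
  ruda → ruza   [unconditioned shift]
  giving Vudila ruza.
Irvasar: start from *luda.
  rule 1: no change — luda
  rule 2 (vowel merger): luda → loda
  rule 3 (vowel merger): loda → lodo
  ⇒ Irvasar lodo
No other proto-form is consistent with every reflex, so the reconstruction is *luda.

*luda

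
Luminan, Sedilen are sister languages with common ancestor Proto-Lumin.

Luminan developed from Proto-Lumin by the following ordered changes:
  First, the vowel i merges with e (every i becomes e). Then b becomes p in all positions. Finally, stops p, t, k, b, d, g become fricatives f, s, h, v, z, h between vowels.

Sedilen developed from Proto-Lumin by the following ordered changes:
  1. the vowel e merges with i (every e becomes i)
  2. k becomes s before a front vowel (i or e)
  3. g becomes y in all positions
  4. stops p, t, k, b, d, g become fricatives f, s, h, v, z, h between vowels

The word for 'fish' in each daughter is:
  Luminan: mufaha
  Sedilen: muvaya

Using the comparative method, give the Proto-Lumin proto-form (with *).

*mubaga

Position 5: Luminan has h, Sedilen has y. Taking the neighbouring segments as reconstructed: Luminan h could go back to *k or *g or *h; Sedilen y could go back to *g or *y — the one source consistent with every daughter is *g.
Position 3: Luminan has f, Sedilen has v. Taking the neighbouring segments as reconstructed: Luminan f could go back to *p or *b or *f; Sedilen v could go back to *b or *v — the one source consistent with every daughter is *b.
This points to *mubaga. Verify forward in each daughter:
Luminan: start from *mubaga.
  rule 1: no change — mubaga
  rule 2 (unconditioned shift): mubaga → mupaga
  rule 3 (intervocalic lenition): mupaga → mufaha
  ⇒ Luminan mufaha
Sedilen: *mubaga
  mubaga (rule 1 does not apply)
  mubaga (rule 2 does not apply)
  mubaga → mubaya   [unconditioned shift]
  mubaya → muvaya   [intervocalic lenition]
  giving Sedilen muvaya.
Only *mubaga yields all of Luminan mufaha, Sedilen muvaya.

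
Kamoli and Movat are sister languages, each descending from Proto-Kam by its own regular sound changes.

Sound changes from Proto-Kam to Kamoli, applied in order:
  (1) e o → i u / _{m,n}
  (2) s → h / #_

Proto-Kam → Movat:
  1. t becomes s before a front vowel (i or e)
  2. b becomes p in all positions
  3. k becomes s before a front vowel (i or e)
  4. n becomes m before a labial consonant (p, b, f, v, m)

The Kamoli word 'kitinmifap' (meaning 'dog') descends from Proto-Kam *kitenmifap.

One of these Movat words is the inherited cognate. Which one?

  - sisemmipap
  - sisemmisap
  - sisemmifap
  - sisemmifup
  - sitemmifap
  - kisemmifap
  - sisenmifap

Movat: *kitenmifap
  kitenmifap → kisenmifap   [palatalisation]
  kisenmifap (rule 2 does not apply)
  kisenmifap → sisenmifap   [palatalisation]
  sisenmifap → sisemmifap   [nasal place assimilation]
  giving Movat sisemmifap.
The other candidates each miss or misapply at least one Movat change.

sisemmifap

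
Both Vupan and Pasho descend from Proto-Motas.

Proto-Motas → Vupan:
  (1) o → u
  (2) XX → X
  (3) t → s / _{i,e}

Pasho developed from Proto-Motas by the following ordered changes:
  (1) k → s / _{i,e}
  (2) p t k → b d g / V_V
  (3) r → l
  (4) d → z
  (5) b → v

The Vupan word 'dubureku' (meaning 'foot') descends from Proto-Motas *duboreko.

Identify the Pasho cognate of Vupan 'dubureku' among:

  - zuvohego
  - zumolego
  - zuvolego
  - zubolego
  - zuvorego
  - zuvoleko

zuvolego

Pasho: start from *duboreko.
  rule 1: no change — duboreko
  rule 2 (intervocalic voicing): duboreko → duborego
  rule 3 (unconditioned shift): duborego → dubolego
  rule 4 (unconditioned shift): dubolego → zubolego
  rule 5 (unconditioned shift): zubolego → zuvolego
  ⇒ Pasho zuvolego
The other candidates each miss or misapply at least one Pasho change.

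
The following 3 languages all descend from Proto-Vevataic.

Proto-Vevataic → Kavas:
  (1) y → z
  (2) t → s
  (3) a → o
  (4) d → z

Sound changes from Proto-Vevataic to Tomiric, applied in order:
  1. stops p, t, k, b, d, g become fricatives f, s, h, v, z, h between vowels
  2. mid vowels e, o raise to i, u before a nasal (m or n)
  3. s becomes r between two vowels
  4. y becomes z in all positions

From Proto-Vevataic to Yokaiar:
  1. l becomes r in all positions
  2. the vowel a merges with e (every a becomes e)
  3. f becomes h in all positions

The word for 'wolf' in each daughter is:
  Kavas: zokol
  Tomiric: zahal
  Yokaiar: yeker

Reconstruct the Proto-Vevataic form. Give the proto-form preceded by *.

*yakal

Position 2: Kavas has o, Tomiric has a, Yokaiar has e. Tomiric preserves a here (none of its changes turn any other segment into a), so the proto-segment is *a.
Position 3: Kavas has k, Tomiric has h, Yokaiar has k. Kavas preserves k here (none of its changes turn any other segment into k), so the proto-segment is *k.
Position 1: Kavas has z, Tomiric has z, Yokaiar has y. Yokaiar preserves y here (none of its changes turn any other segment into y), so the proto-segment is *y.
Continuing position by position gives *yakal; check it forward:
Kavas: *yakal
  yakal → zakal   [unconditioned shift]
  zakal (rule 2 does not apply)
  zakal → zokol   [vowel merger]
  zokol (rule 4 does not apply)
  giving Kavas zokol.
Tomiric: start from *yakal.
  rule 1 (intervocalic lenition): yakal → yahal
  rule 2: no change — yahal
  rule 3: no change — yahal
  rule 4 (unconditioned shift): yahal → zahal
  ⇒ Tomiric zahal
Yokaiar: *yakal
  yakal → yakar   [unconditioned shift]
  yakar → yeker   [vowel merger]
  yeker (rule 3 does not apply)
  giving Yokaiar yeker.
Only *yakal yields all of Kavas zokol, Tomiric zahal, Yokaiar yeker.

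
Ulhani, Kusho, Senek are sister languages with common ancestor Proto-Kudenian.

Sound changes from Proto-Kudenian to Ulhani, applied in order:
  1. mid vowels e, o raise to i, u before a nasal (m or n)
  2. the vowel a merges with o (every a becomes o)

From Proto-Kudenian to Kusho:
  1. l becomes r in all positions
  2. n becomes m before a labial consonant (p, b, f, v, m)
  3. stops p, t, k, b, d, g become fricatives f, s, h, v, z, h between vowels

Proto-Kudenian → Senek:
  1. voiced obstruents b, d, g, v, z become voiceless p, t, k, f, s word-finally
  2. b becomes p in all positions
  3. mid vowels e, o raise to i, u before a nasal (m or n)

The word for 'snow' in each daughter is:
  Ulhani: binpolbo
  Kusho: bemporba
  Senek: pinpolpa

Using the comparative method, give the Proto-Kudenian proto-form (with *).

Position 7: Ulhani has b, Kusho has b, Senek has p. Ulhani preserves b here (none of its changes turn any other segment into b), so the proto-segment is *b.
Position 2: Ulhani has i, Kusho has e, Senek has i. Kusho preserves e here (none of its changes turn any other segment into e), so the proto-segment is *e.
Position 3: Ulhani has n, Kusho has m, Senek has n. Ulhani preserves n here (none of its changes turn any other segment into n), so the proto-segment is *n.
This points to *benpolba. Verify forward in each daughter:
Ulhani: *benpolba > binpolba > binpolbo  (by pre-nasal raising, vowel merger)
Kusho: *benpolba > benporba > bemporba  (by unconditioned shift, nasal place assimilation)
Senek: *benpolba
  benpolba (rule 1 does not apply)
  benpolba → penpolpa   [unconditioned shift]
  penpolpa → pinpolpa   [pre-nasal raising]
  giving Senek pinpolpa.
Only *benpolba yields all of Ulhani binpolbo, Kusho bemporba, Senek pinpolpa.

*benpolba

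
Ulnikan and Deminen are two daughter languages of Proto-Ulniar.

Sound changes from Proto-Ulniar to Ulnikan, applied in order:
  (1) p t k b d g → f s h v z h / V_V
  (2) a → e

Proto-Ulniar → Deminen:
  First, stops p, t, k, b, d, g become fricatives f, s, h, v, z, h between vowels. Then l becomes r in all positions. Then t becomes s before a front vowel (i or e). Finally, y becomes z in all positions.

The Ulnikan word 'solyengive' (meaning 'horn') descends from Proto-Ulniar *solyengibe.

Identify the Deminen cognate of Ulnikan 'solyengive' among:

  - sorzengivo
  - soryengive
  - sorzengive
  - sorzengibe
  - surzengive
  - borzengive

Deminen: *solyengibe
  solyengibe → solyengive   [intervocalic lenition]
  solyengive → soryengive   [unconditioned shift]
  soryengive (rule 3 does not apply)
  soryengive → sorzengive   [unconditioned shift]
  giving Deminen sorzengive.
Among the options, 'sorzengive' alone shows every Deminen change applied in order.

sorzengive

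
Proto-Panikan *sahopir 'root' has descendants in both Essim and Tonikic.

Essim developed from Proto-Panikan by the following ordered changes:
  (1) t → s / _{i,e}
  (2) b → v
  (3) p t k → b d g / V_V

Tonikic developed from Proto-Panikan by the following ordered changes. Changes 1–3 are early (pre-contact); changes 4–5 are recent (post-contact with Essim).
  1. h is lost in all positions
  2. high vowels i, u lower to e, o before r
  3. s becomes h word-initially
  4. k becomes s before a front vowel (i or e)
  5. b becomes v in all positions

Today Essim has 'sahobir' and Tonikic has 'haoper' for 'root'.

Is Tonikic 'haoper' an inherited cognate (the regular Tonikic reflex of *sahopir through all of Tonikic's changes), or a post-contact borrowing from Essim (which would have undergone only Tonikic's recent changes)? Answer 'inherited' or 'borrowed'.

inherited

If inherited, *sahopir would pass through all of Tonikic's changes:
Tonikic: *sahopir
  sahopir → saopir   [h-loss]
  saopir → saoper   [pre-rhotic lowering]
  saoper → haoper   [debuccalisation]
  haoper (rule 4 does not apply)
  haoper (rule 5 does not apply)
  giving Tonikic haoper.
If borrowed from Essim 'sahobir' after the early changes, it would undergo only the recent ones:
  rule 4 (palatalisation): no change (sahobir)
  rule 5 (unconditioned shift): sahobir → sahovir
  ⇒ as a loan: sahovir
Tonikic 'haoper' matches the inherited outcome exactly, so it is an inherited cognate, not a loan.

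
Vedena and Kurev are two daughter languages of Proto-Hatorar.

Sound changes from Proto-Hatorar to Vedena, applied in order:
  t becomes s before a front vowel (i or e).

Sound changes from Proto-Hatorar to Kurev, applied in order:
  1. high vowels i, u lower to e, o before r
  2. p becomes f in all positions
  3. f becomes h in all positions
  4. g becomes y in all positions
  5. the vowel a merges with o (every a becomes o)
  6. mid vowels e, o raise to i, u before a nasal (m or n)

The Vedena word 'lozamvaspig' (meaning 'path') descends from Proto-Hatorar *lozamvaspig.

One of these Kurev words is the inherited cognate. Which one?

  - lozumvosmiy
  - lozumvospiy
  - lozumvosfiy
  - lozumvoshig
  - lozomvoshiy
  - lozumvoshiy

Kurev: *lozamvaspig
  lozamvaspig (rule 1 does not apply)
  lozamvaspig → lozamvasfig   [unconditioned shift]
  lozamvasfig → lozamvashig   [unconditioned shift]
  lozamvashig → lozamvashiy   [unconditioned shift]
  lozamvashiy → lozomvoshiy   [vowel merger]
  lozomvoshiy → lozumvoshiy   [pre-nasal raising]
  giving Kurev lozumvoshiy.

lozumvoshiy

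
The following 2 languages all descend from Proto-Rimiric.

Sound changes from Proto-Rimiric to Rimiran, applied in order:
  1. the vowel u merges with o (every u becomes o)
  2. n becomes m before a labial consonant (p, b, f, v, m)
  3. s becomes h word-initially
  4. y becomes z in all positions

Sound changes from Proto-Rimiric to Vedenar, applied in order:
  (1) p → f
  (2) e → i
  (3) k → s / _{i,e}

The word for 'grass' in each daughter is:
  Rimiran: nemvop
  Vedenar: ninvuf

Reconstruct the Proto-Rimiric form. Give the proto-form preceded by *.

*nenvup

Position 6: Rimiran has p, Vedenar has f. Rimiran preserves p here (none of its changes turn any other segment into p), so the proto-segment is *p.
Position 5: Rimiran has o, Vedenar has u. Vedenar preserves u here (none of its changes turn any other segment into u), so the proto-segment is *u.
This points to *nenvup. Verify forward in each daughter:
Rimiran: start from *nenvup.
  rule 1 (vowel merger): nenvup → nenvop
  rule 2 (nasal place assimilation): nenvop → nemvop
  rule 3: no change — nemvop
  rule 4: no change — nemvop
  ⇒ Rimiran nemvop
Vedenar: *nenvup
  nenvup → nenvuf   [unconditioned shift]
  nenvuf → ninvuf   [vowel merger]
  ninvuf (rule 3 does not apply)
  giving Vedenar ninvuf.
*nenvup is the unique common source.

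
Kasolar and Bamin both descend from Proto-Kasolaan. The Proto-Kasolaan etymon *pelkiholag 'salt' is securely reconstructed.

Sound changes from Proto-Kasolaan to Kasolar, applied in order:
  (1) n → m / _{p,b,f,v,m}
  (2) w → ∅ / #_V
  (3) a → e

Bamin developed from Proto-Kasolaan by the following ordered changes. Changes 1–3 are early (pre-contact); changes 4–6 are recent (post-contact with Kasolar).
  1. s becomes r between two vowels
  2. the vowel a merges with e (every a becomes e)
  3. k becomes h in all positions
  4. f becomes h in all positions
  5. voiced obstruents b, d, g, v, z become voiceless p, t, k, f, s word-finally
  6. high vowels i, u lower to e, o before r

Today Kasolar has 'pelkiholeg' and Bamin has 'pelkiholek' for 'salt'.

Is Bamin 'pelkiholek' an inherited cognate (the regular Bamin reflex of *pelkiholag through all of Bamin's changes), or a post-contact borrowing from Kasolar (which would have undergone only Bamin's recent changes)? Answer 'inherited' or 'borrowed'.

If inherited, *pelkiholag would pass through all of Bamin's changes:
Bamin: start from *pelkiholag.
  rule 1: no change — pelkiholag
  rule 2 (vowel merger): pelkiholag → pelkiholeg
  rule 3 (unconditioned shift): pelkiholeg → pelhiholeg
  rule 4: no change — pelhiholeg
  rule 5 (final devoicing): pelhiholeg → pelhiholek
  rule 6: no change — pelhiholek
  ⇒ Bamin pelhiholek
If borrowed from Kasolar 'pelkiholeg' after the early changes, it would undergo only the recent ones:
  rule 4 (unconditioned shift): no change (pelkiholeg)
  rule 5 (final devoicing): pelkiholeg → pelkiholek
  rule 6 (pre-rhotic lowering): no change (pelkiholek)
  ⇒ as a loan: pelkiholek
Bamin 'pelkiholek' matches the loan outcome 'pelkiholek', not the inherited 'pelhiholek' — it skipped the early Bamin changes, so it was borrowed from Kasolar.

borrowed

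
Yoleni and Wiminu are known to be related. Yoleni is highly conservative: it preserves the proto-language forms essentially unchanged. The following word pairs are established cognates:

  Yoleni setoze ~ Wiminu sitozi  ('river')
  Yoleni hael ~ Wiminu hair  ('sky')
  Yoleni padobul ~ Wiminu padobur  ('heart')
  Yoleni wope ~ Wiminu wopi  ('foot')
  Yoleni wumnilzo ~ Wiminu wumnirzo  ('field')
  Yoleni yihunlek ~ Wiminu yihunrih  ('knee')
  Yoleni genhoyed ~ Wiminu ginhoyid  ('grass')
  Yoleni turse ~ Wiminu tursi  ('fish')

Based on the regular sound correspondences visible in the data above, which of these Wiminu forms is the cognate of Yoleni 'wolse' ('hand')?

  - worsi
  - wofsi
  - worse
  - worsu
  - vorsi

worsi

wumnilzo ~ wumnirzo — Yoleni l corresponds to Wiminu r after a vowel, before a consonant other than r, m, n, p, b, f, v.
setoze ~ sitozi, wope ~ wopi — Yoleni e corresponds to Wiminu i word-finally.
Applying these to Yoleni 'wolse':
  wolse → worse   (l→r after a vowel, before a consonant other than r, m, n, p, b, f, v)
  worse → worsi   (e→i word-finally)
So the Wiminu cognate is 'worsi'.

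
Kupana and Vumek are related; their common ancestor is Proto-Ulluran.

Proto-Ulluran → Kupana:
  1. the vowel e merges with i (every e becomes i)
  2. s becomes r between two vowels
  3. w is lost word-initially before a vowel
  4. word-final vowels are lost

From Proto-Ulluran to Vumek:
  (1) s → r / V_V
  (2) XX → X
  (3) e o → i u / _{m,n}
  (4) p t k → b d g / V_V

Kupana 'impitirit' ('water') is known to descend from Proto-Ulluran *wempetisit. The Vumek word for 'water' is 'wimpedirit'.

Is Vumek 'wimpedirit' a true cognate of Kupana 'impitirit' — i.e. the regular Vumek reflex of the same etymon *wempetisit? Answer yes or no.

Derive the expected Vumek reflex of *wempetisit:
Vumek: *wempetisit
  wempetisit → wempetirit   [rhotacism]
  wempetirit (rule 2 does not apply)
  wempetirit → wimpetirit   [pre-nasal raising]
  wimpetirit → wimpedirit   [intervocalic voicing]
  giving Vumek wimpedirit.
Vumek 'wimpedirit' matches the regular reflex exactly, so the pair is cognate.

yes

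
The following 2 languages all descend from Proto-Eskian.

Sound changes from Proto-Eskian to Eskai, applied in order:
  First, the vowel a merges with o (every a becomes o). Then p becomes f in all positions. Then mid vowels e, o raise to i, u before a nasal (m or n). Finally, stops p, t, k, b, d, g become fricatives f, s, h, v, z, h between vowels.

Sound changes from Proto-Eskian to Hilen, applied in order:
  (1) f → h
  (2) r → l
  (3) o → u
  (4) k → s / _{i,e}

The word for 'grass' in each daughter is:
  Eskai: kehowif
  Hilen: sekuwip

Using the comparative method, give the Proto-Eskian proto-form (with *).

Position 4: Eskai has o, Hilen has u. Taking the neighbouring segments as reconstructed: Eskai o could go back to *a or *o; Hilen u could go back to *o or *u — the one source consistent with every daughter is *o.
Position 1: Eskai has k, Hilen has s. Eskai preserves k here (none of its changes turn any other segment into k), so the proto-segment is *k.
Verify the candidate proto-form against each daughter:
Eskai: *kekowip
  kekowip (rule 1 does not apply)
  kekowip → kekowif   [unconditioned shift]
  kekowif (rule 3 does not apply)
  kekowif → kehowif   [intervocalic lenition]
  giving Eskai kehowif.
Hilen: *kekowip
  kekowip (rule 1 does not apply)
  kekowip (rule 2 does not apply)
  kekowip → kekuwip   [vowel merger]
  kekuwip → sekuwip   [palatalisation]
  giving Hilen sekuwip.
*kekowip is the unique common source.

*kekowip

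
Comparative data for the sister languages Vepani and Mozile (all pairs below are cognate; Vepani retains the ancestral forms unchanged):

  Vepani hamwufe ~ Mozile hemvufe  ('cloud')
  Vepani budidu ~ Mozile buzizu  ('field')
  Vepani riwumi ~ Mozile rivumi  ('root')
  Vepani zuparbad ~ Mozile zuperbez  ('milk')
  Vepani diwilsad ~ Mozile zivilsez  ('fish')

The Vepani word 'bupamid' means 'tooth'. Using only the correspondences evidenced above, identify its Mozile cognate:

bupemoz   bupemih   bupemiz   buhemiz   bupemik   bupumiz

bupemiz

hamwufe ~ hemvufe — Vepani a corresponds to Mozile e after a consonant, before a nasal.
zuparbad ~ zuperbez, diwilsad ~ zivilsez — Vepani d corresponds to Mozile z word-finally.
Applying these to Vepani 'bupamid':
  bupamid → bupemid   (a→e after a consonant, before a nasal)
  bupemid → bupemiz   (d→z word-finally)
So the Mozile cognate is 'bupemiz'.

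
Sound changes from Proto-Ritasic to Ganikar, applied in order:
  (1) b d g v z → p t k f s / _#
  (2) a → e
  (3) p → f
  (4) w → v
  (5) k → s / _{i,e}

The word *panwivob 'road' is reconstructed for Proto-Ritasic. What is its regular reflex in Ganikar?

fenvivof

Ganikar: *panwivob > panwivop > penwivop > fenwivof > fenvivof  (by final devoicing, vowel merger, unconditioned shift, unconditioned shift)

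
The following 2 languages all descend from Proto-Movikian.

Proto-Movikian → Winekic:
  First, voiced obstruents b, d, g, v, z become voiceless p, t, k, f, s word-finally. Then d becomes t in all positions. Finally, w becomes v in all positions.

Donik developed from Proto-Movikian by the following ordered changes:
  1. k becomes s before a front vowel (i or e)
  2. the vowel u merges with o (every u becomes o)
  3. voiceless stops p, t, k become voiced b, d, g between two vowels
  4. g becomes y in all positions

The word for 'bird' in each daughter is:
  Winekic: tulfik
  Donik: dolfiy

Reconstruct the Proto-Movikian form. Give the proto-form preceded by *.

*dulfig

Position 2: Winekic has u, Donik has o. Winekic preserves u here (none of its changes turn any other segment into u), so the proto-segment is *u.
Position 1: Winekic has t, Donik has d. Taking the neighbouring segments as reconstructed: Winekic t could go back to *t or *d; Donik d can only go back to *d — the one source consistent with every daughter is *d.
Position 6: Winekic has k, Donik has y. Taking the neighbouring segments as reconstructed: Winekic k could go back to *k or *g; Donik y could go back to *g or *y — the one source consistent with every daughter is *g.
The remaining positions agree across the daughters. Check the candidate against every language:
Winekic: start from *dulfig.
  rule 1 (final devoicing): dulfig → dulfik
  rule 2 (unconditioned shift): dulfik → tulfik
  rule 3: no change — tulfik
  ⇒ Winekic tulfik
Donik: start from *dulfig.
  rule 1: no change — dulfig
  rule 2 (vowel merger): dulfig → dolfig
  rule 3: no change — dolfig
  rule 4 (unconditioned shift): dolfig → dolfiy
  ⇒ Donik dolfiy
Only *dulfig yields all of Winekic tulfik, Donik dolfiy.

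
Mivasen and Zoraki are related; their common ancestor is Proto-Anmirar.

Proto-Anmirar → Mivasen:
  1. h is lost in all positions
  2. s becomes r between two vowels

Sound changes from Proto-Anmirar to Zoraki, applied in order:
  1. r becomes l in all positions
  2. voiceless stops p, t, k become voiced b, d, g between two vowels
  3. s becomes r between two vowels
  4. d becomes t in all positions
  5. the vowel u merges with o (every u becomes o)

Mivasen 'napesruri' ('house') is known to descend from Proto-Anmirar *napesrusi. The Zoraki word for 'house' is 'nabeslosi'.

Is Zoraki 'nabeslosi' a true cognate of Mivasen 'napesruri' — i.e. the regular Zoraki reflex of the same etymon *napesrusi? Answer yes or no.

no

Derive the expected Zoraki reflex of *napesrusi:
Zoraki: *napesrusi > napeslusi > nabeslusi > nabesluri > nabeslori  (by unconditioned shift, intervocalic voicing, rhotacism, vowel merger)
The regular Zoraki reflex would be 'nabeslori', but the attested form is 'nabeslosi'. The correspondence is irregular, so they are not cognates (the Zoraki form has a different source).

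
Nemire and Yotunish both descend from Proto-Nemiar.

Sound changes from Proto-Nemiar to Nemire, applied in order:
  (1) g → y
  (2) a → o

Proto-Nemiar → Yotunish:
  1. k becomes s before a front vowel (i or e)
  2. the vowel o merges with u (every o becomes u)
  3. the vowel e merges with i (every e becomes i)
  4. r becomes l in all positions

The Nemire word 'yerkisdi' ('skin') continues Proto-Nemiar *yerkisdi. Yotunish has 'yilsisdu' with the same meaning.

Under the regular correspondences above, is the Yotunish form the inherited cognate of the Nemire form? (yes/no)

no

Derive the expected Yotunish reflex of *yerkisdi:
Yotunish: start from *yerkisdi.
  rule 1 (palatalisation): yerkisdi → yersisdi
  rule 2: no change — yersisdi
  rule 3 (vowel merger): yersisdi → yirsisdi
  rule 4 (unconditioned shift): yirsisdi → yilsisdi
  ⇒ Yotunish yilsisdi
The regular Yotunish reflex would be 'yilsisdi', but the attested form is 'yilsisdu'. The correspondence is irregular, so they are not cognates (the Yotunish form has a different source).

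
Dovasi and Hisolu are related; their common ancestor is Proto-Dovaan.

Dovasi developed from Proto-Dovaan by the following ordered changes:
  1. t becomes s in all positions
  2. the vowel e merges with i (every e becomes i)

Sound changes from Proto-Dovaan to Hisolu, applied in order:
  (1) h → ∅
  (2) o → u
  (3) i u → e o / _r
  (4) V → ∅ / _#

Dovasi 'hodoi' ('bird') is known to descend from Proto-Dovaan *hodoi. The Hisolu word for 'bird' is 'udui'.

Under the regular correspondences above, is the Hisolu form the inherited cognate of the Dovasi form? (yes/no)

Derive the expected Hisolu reflex of *hodoi:
Hisolu: *hodoi > odoi > udui > udu  (by h-loss, vowel merger, apocope)
The regular Hisolu reflex would be 'udu', but the attested form is 'udui'. The correspondence is irregular, so they are not cognates (the Hisolu form has a different source).

no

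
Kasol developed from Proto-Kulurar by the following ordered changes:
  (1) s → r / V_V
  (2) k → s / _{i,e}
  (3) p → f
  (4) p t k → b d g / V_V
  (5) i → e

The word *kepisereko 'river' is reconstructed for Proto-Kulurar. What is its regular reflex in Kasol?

sefererego

Kasol: *kepisereko > kepirereko > sepirereko > sefirereko > sefirerego > sefererego  (by rhotacism, palatalisation, unconditioned shift, intervocalic voicing, vowel merger)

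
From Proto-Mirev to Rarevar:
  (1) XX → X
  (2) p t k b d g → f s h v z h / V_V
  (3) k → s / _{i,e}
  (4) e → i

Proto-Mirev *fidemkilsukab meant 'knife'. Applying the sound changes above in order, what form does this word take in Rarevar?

fizimsilsuhab

Rarevar: start from *fidemkilsukab.
  rule 1: no change — fidemkilsukab
  rule 2 (intervocalic lenition): fidemkilsukab → fizemkilsuhab
  rule 3 (palatalisation): fizemkilsuhab → fizemsilsuhab
  rule 4 (vowel merger): fizemsilsuhab → fizimsilsuhab
  ⇒ Rarevar fizimsilsuhab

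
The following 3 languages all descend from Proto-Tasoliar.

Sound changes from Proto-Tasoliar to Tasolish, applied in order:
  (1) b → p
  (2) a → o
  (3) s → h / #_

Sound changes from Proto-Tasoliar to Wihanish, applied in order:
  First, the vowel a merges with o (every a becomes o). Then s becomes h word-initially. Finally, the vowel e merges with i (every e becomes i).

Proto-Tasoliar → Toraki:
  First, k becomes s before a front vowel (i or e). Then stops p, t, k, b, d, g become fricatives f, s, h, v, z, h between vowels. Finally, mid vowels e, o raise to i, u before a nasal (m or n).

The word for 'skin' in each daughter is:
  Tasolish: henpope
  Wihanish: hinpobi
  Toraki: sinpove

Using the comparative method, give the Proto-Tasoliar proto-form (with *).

*senpobe

Position 2: Tasolish has e, Wihanish has i, Toraki has i. Tasolish preserves e here (none of its changes turn any other segment into e), so the proto-segment is *e.
Position 7: Tasolish has e, Wihanish has i, Toraki has e. Tasolish preserves e here (none of its changes turn any other segment into e), so the proto-segment is *e.
Position 6: Tasolish has p, Wihanish has b, Toraki has v. Wihanish preserves b here (none of its changes turn any other segment into b), so the proto-segment is *b.
Continuing position by position gives *senpobe; check it forward:
Tasolish: *senpobe
  senpobe → senpope   [unconditioned shift]
  senpope (rule 2 does not apply)
  senpope → henpope   [debuccalisation]
  giving Tasolish henpope.
Wihanish: *senpobe
  senpobe (rule 1 does not apply)
  senpobe → henpobe   [debuccalisation]
  henpobe → hinpobi   [vowel merger]
  giving Wihanish hinpobi.
Toraki: *senpobe
  senpobe (rule 1 does not apply)
  senpobe → senpove   [intervocalic lenition]
  senpove → sinpove   [pre-nasal raising]
  giving Toraki sinpove.
*senpobe is the unique common source.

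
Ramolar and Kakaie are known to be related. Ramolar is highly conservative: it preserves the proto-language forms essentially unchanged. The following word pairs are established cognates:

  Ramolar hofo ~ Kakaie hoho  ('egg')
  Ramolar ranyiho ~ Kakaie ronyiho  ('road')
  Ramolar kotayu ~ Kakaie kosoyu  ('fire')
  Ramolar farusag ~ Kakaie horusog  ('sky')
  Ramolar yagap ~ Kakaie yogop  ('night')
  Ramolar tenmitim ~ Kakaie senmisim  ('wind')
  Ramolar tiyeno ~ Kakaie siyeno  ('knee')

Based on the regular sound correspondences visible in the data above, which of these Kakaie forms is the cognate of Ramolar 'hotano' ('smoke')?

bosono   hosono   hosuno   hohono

kotayu ~ kosoyu — Ramolar t corresponds to Kakaie s between vowels (before a back vowel).
ranyiho ~ ronyiho — Ramolar a corresponds to Kakaie o after a consonant, before a nasal.
Applying these to Ramolar 'hotano':
  hotano → hosano   (t→s between vowels (before a back vowel))
  hosano → hosono   (a→o after a consonant, before a nasal)
So the Kakaie cognate is 'hosono'.

hosono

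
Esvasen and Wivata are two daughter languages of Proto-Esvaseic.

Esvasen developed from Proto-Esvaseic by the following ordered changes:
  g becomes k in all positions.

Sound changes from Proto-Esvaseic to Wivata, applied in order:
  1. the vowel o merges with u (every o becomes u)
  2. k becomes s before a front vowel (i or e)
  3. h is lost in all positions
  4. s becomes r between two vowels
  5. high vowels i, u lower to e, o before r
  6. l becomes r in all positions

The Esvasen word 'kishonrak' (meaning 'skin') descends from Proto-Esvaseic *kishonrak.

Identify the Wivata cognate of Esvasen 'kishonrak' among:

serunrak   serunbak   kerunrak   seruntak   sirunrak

serunrak

Wivata: start from *kishonrak.
  rule 1 (vowel merger): kishonrak → kishunrak
  rule 2 (palatalisation): kishunrak → sishunrak
  rule 3 (h-loss): sishunrak → sisunrak
  rule 4 (rhotacism): sisunrak → sirunrak
  rule 5 (pre-rhotic lowering): sirunrak → serunrak
  rule 6: no change — serunrak
  ⇒ Wivata serunrak
Only 'serunrak' matches the regular Wivata development of *kishonrak.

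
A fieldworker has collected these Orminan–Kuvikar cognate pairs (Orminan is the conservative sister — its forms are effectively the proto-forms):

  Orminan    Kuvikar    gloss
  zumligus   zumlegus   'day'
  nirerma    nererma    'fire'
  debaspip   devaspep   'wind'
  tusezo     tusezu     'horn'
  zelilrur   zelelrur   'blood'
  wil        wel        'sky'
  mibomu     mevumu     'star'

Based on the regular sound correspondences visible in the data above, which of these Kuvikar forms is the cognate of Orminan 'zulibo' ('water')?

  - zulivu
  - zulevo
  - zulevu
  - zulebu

zulevu

mibomu ~ mevumu — Orminan i corresponds to Kuvikar e after a consonant, before a labial obstruent.
mibomu ~ mevumu — Orminan b corresponds to Kuvikar v between vowels (before a back vowel).
tusezo ~ tusezu — Orminan o corresponds to Kuvikar u word-finally.
Applying these to Orminan 'zulibo':
  zulibo → zulebo   (i→e after a consonant, before a labial obstruent)
  zulebo → zulevo   (b→v between vowels (before a back vowel))
  zulevo → zulevu   (o→u word-finally)
So the Kuvikar cognate is 'zulevu'.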